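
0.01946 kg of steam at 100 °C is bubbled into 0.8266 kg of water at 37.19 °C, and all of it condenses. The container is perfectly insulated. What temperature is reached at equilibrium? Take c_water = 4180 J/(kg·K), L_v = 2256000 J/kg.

Conservation of energy gives ΣQ = 0:
condense steam: −0.01946×2256000 = −43902; condensed water 100 °C→T: 81.34(T − 100); water warms: 0.8266×4180×(T − 37.19) = 3455.2(T − 37.19)
3536.5 T = 43902 + 8134.3 + 128498 = 180534
T ≈ 51.05 °C — below 100 °C, confirming all the steam condensed.

T_f ≈ 51.0 °C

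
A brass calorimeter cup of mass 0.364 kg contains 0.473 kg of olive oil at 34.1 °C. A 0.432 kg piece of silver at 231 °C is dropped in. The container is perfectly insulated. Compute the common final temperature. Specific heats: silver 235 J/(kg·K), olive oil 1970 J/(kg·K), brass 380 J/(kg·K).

T_f ≈ 51.2 °C

Heat gained plus heat lost sum to zero:
0.432·235·(T − 231) + 0.473·1970·(T − 34.1) + 0.364·380·(T − 34.1) = 0
101.52(T − 231) + 931.81(T − 34.1) + 138.32(T − 34.1) = 0
1171.6 T = 59943
T ≈ 51.16 °C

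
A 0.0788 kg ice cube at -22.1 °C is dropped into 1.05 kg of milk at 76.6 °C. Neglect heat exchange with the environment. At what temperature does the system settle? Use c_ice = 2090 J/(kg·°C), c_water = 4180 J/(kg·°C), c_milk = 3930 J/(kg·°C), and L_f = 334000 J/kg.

T_f ≈ 64.2 °C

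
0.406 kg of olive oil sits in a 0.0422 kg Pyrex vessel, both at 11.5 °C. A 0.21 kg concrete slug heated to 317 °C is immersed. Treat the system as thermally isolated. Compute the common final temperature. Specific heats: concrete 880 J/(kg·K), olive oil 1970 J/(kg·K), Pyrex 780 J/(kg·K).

Heat gained plus heat lost sum to zero:
0.21·880·(T − 317) + 0.406·1970·(T − 11.5) + 0.0422·780·(T − 11.5) = 0
184.8(T − 317) + 799.82(T − 11.5) + 32.92(T − 11.5) = 0
1017.5 T = 68158
T = 68158 / 1017.5 = 67 °C

T_f ≈ 67.0 °C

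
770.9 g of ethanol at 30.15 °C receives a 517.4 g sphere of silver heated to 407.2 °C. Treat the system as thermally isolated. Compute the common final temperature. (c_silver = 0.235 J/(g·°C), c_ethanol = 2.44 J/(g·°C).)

T_f ≈ 53.0 °C

Taking heat into each body as positive, Σ m c ΔT = 0:
517.4·0.235·(T − 407.2) + 770.9·2.44·(T − 30.15) = 0
121.59(T − 407.2) + 1881(T − 30.15) = 0
2002.6 T = 106223
T ≈ 53.04 °C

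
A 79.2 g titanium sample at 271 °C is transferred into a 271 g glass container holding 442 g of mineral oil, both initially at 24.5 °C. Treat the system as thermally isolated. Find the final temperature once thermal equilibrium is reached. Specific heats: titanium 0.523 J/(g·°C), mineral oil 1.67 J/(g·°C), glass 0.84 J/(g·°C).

T_f ≈ 34.6 °C

Conservation of energy gives ΣQ = 0:
79.2·0.523·(T − 271) + 442·1.67·(T − 24.5) + 271·0.84·(T − 24.5) = 0
41.42(T − 271) + 738.14(T − 24.5) + 227.64(T − 24.5) = 0
(41.42 + 738.14 + 227.64) T = 41.42·271 + 738.14·24.5 + 227.64·24.5
T = 34887 / 1007.2 = 34.6 °C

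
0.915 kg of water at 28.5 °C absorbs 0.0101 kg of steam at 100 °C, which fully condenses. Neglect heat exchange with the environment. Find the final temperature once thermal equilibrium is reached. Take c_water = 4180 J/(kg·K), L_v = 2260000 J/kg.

T_f ≈ 35.2 °C

Let T be the final temperature. ΣQ_i = 0:
condense steam: −0.0101×2260000 = −22826
  condensed water 100 °C→T: 42.22(T − 100)
  original water: 3824.7(T − 28.5)
3866.9 T = 22826 + 4221.8 + 109004 = 136052
T ≈ 35.18 °C (< 100 °C, so full condensation is consistent).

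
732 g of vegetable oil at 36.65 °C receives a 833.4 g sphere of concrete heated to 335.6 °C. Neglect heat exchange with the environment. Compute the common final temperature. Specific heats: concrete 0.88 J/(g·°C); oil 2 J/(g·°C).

With ΣQ=0 the equilibrium temperature is the m·c-weighted mean:
T_f = (733.39·335.6 + 1464·36.65) / (733.39 + 1464)
    = 299782 / 2197.4 ≈ 136.43 °C

T_f ≈ 136.4 °C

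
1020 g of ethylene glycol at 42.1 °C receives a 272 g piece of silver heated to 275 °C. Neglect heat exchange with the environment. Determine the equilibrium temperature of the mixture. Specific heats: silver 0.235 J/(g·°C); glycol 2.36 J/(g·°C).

Energy conservation, ΣQ = 0:
272×0.235×(T − 275) + 1020×2.36×(T − 42.1) = 0
63.92(T − 275) + 2407.2(T − 42.1) = 0
2471.1 T = 118921
T ≈ 48.12 °C

T_f ≈ 48.1 °C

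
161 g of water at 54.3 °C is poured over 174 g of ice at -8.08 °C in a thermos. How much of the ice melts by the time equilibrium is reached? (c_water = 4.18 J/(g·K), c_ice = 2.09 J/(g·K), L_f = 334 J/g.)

Cooling the water to 0 °C releases 161×4.18×54.3 = 36543 J.
Warming the ice to 0 °C takes 174×2.09×8.08 = 2938.4 J, leaving 33604 J for melting.
Melting all 174 g of ice would need 174×334 = 58116 J.
Since 33604 < 58116 J, not all the ice melts; equilibrium is at 0 °C.
m_melt = 33604 / L_f = 100.6 g.

m_melted ≈ 101 g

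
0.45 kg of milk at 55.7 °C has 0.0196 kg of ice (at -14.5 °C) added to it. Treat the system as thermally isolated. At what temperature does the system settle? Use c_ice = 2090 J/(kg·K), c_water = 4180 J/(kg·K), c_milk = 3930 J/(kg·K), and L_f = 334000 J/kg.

Net heat exchanged in the isolated system is zero:
ice -14.5→0 °C: 0.0196×2090×14.5 = 593.98
  fusion: m_ice L_f = 0.0196×334000 = 6546.4
  warm the meltwater: 81.93 T
  milk cools: 0.45×3930×(T − 55.7) = 1768.5(T − 55.7)
1850.4 T = 98505 − 7140.4 = 91365
T ≈ 49.38 °C — above 0 °C, consistent with complete melting.

T_f ≈ 49.4 °C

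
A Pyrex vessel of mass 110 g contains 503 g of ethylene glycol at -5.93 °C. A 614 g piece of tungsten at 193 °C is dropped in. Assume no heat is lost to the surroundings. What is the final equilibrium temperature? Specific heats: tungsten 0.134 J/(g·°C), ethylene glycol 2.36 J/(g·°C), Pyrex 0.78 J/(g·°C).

T_f is the heat-capacity-weighted average of the initial temperatures:
T_f = (82.28×193 + 1187.1×(-5.93) + 85.8×(-5.93)) / (82.28 + 1187.1 + 85.8)
    = 8331.1 / 1355.2 ≈ 6.15 °C

T_f ≈ 6.1 °C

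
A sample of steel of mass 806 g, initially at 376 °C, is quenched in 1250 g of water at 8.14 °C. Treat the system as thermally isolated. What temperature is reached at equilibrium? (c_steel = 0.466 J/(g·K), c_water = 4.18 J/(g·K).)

Net heat exchanged in the isolated system is zero:
806·0.466·(T − 376) + 1250·4.18·(T − 8.14) = 0
375.6(T − 376) + 5225(T − 8.14) = 0
(375.6 + 5225) T = 375.6·376 + 5225·8.14
T = 183756 / 5600.6 = 32.8 °C

T_f ≈ 32.8 °C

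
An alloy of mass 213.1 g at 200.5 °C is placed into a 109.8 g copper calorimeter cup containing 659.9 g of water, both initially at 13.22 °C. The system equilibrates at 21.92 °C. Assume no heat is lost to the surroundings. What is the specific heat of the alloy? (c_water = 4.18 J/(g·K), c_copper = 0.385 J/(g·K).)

Let T be the final temperature. ΣQ_i = 0:
213.1·c·(21.92 − 200.5) + 659.9·4.18·(21.92 − 13.22) + 109.8·0.385·(21.92 − 13.22) = 0
-38055 c = -24366
c = -24366/-38055 ≈ 0.6403 J/(g·K)

c ≈ 0.64 J/(g·K)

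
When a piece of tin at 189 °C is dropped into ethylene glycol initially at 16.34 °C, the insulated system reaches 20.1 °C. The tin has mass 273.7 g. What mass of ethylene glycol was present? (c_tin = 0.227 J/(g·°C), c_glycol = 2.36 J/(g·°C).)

Let T be the final temperature. ΣQ_i = 0:
273.7·0.227·(20.1 − 189) + m·2.36·(20.1 − 16.34) = 0
8.874 m = 10494
m = 10494/8.874 ≈ 1183 g

m ≈ 1180 g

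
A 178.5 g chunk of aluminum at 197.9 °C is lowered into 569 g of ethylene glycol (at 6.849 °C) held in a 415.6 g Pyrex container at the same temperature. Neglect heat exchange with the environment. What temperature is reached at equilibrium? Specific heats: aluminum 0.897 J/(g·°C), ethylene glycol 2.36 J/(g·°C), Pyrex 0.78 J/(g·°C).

T_f ≈ 23.6 °C

Conservation of energy gives ΣQ = 0:
178.5×0.897×(T − 197.9) + 569×2.36×(T − 6.849) + 415.6×0.78×(T − 6.849) = 0
1827.1 T = 43104
T = 43104/1827.1 ≈ 23.59 °C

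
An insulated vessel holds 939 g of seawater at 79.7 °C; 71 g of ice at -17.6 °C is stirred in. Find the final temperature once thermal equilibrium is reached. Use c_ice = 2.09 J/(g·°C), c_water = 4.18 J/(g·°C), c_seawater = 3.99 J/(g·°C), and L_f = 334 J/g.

T_f ≈ 67.3 °C

Energy balance with sensible and latent terms:
warm ice to 0 °C: 71·2.09·(0 − (-17.6)) = 2611.7; fusion: m_ice L_f = 71·334 = 23714; warm the meltwater: 296.78 T; seawater: 3746.6(T − 79.7)
4043.4 T = 298605 − 26326 = 272279
T ≈ 67.34 °C. Since T > 0 °C, the all-ice-melts assumption holds.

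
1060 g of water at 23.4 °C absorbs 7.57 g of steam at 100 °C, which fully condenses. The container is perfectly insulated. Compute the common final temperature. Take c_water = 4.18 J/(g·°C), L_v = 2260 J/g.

T_f ≈ 27.8 °C

Energy balance with sensible and latent terms:
steam→water at 100 °C releases m L_v = 7.57×2260 = 17108; condensate cools 100→T: 7.57×4.18×(T − 100) = 31.64(T − 100); water warms: 1060×4.18×(T − 23.4) = 4430.8(T − 23.4)
4462.4 T = 17108 + 3164.3 + 103681 = 123953
T ≈ 27.78 °C (< 100 °C, so full condensation is consistent).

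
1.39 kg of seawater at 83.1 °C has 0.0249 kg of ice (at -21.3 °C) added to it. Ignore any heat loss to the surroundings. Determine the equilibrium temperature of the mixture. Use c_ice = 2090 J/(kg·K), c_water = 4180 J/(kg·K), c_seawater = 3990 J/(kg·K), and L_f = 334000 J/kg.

Sum of m c ΔT and latent-heat terms is zero:
ice -21.3→0 °C: 0.0249×2090×21.3 = 1108.5; latent heat to melt: 0.0249×334000 = 8316.6; warm the meltwater: 104.08 T; seawater cools: 1.39×3990×(T − 83.1) = 5546.1(T − 83.1)
5650.2 T = 460881 − 9425.1 = 451456
T ≈ 79.90 °C (positive, so assuming full melt was valid).

T_f ≈ 79.9 °C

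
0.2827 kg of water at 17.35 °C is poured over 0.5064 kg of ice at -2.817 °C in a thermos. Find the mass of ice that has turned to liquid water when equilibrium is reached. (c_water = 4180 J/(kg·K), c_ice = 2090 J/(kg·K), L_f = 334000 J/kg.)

Heat available from the water dropping to 0 °C: 0.2827·4180·17.35 = 20502 J.
Of that, 0.5064·2090·2.817 = 2981.4 J goes to bring the ice to 0 °C, leaving 17521 J.
Fully melting the ice requires m_ice L_f = 0.5064·334000 = 169138 J.
Since 17521 < 169138 J, not all the ice melts; equilibrium is at 0 °C.
Mass melted = 17521/334000 ≈ 0.05246 kg.

m_melted ≈ 0.0525 kg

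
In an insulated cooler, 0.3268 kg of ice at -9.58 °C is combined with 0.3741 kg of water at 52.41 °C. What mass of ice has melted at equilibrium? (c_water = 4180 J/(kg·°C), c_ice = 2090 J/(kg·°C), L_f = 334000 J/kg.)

m_melted ≈ 0.226 kg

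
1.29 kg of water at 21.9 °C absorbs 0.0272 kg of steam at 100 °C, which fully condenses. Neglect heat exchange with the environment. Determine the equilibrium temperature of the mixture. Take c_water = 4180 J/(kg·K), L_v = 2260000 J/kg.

Sum of m c ΔT and latent-heat terms is zero:
steam→water at 100 °C releases m L_v = 0.0272×2260000 = 61472; condensed water 100 °C→T: 113.7(T − 100); water warms: 1.29×4180×(T − 21.9) = 5392.2(T − 21.9)
5505.9 T = 61472 + 11370 + 118089 = 190931
T ≈ 34.68 °C — below 100 °C, confirming all the steam condensed.

T_f ≈ 34.7 °C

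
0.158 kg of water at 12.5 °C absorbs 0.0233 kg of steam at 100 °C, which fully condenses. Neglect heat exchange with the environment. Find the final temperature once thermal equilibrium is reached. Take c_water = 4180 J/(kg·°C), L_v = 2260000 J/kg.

Setting the total heat transfer to zero:
latent heat released on condensation: 0.0233·2260000 = 52658; condensed water 100 °C→T: 97.39(T − 100); water warms: 0.158·4180·(T − 12.5) = 660.44(T − 12.5)
757.83 T = 52658 + 9739.4 + 8255.5 = 70653
T ≈ 93.23 °C — below 100 °C, confirming all the steam condensed.

T_f ≈ 93.2 °C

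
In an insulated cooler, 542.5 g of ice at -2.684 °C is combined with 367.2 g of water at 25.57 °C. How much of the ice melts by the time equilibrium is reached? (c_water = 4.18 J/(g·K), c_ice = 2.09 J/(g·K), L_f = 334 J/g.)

Cooling the water to 0 °C releases 367.2·4.18·25.57 = 39247 J.
Warming the ice to 0 °C takes 542.5·2.09·2.684 = 3043.2 J, leaving 36204 J for melting.
Fully melting the ice requires m_ice L_f = 542.5·334 = 181195 J.
36204 J < 181195 J, so only part of the ice melts and the system sits at 0 °C.
m_melted·334 = 36204  ⇒  m_melted ≈ 108.4 g.

m_melted ≈ 108 g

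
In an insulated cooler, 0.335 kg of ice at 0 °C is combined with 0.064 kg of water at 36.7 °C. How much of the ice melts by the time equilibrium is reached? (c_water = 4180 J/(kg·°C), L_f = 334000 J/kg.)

m_melted ≈ 0.0294 kg

Water can give up m c ΔT = 0.064×4180×36.7 = 9818 J before reaching 0 °C.
Fully melting the ice requires m_ice L_f = 0.335×334000 = 111890 J.
Since 9818 < 111890 J, not all the ice melts; equilibrium is at 0 °C.
m_melt = 9818 / L_f = 0.0294 kg.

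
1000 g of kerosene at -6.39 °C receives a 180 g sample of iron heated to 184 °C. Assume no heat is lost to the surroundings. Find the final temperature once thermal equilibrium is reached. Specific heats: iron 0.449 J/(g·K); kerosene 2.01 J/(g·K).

Energy conservation, ΣQ = 0:
180*0.449*(T − 184) + 1000*2.01*(T − (-6.39)) = 0
2090.8 T = 2027
T ≈ 0.97 °C

T_f ≈ 1.0 °C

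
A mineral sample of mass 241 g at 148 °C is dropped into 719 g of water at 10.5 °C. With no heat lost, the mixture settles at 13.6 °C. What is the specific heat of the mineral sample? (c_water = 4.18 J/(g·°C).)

c ≈ 0.288 J/(g·°C)

Conservation of energy gives ΣQ = 0:
241·c·(13.6 − 148) + 719·4.18·(13.6 − 10.5) = 0
-32390 c = -9316.8
c = -9316.8/-32390 ≈ 0.2876 J/(g·°C)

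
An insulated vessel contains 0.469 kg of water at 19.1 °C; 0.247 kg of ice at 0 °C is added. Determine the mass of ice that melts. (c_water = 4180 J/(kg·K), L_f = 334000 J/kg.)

m_melted ≈ 0.112 kg

Heat available from the water dropping to 0 °C: 0.469×4180×19.1 = 37444 J.
Fully melting the ice requires m_ice L_f = 0.247×334000 = 82498 J.
37444 J < 82498 J, so only part of the ice melts and the system sits at 0 °C.
m_melt = 37444 / L_f = 0.1121 kg.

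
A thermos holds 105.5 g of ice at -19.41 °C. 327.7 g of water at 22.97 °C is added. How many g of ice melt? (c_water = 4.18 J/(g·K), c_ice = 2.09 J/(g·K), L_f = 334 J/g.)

Heat available from the water dropping to 0 °C: 327.7×4.18×22.97 = 31464 J.
Of that, 105.5×2.09×19.41 = 4279.8 J goes to bring the ice to 0 °C, leaving 27184 J.
To melt every bit of ice: 105.5×334 = 35237 J.
27184 J < 35237 J, so only part of the ice melts and the system sits at 0 °C.
m_melted×334 = 27184  ⇒  m_melted ≈ 81.39 g.

m_melted ≈ 81.4 g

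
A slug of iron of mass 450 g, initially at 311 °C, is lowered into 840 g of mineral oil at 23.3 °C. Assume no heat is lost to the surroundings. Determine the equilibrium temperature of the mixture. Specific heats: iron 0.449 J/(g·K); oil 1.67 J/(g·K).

T_f ≈ 59.5 °C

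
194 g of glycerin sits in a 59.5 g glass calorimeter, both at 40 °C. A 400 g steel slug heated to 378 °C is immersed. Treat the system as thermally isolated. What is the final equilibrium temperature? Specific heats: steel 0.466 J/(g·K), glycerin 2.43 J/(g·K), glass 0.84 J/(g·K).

Taking heat into each body as positive, Σ m c ΔT = 0:
400×0.466×(T − 378) + 194×2.43×(T − 40) + 59.5×0.84×(T − 40) = 0
707.8 T = 91315
T = 91315/707.8 ≈ 129.01 °C

T_f ≈ 129.0 °C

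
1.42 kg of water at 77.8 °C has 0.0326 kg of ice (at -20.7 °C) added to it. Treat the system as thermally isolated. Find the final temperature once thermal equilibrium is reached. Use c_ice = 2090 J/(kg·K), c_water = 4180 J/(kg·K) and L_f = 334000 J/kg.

T_f ≈ 74.0 °C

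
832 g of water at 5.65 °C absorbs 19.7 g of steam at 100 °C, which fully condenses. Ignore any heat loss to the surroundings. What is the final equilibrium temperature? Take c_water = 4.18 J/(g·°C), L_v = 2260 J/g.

T_f ≈ 20.3 °C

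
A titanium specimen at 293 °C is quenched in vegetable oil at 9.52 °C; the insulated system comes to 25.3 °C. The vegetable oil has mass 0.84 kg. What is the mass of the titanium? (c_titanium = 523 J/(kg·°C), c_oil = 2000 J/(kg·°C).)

Net heat exchanged in the isolated system is zero:
m·523·(25.3 − 293) + 0.84·2000·(25.3 − 9.52) = 0
-140007 m = -26510
m = -26510/-140007 ≈ 0.1894 kg

m ≈ 0.189 kg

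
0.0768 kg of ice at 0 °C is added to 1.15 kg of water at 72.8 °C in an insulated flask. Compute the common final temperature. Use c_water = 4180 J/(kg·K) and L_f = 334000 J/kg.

T_f ≈ 63.2 °C

Energy conservation, ΣQ = 0:
latent heat to melt: 0.0768×334000 = 25651; meltwater 0→T: 0.0768×4180×T = 321.02 T; water: 4807(T − 72.8)
5128 T = 349950 − 25651 = 324298
T ≈ 63.24 °C — above 0 °C, consistent with complete melting.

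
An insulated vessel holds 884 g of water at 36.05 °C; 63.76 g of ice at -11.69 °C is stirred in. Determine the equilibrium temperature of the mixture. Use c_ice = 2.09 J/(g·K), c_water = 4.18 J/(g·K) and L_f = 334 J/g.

Taking heat into each body as positive, Σ m c ΔT = 0:
warm ice to 0 °C: 63.76·2.09·(0 − (-11.69)) = 1557.8
  latent heat to melt: 63.76·334 = 21296
  warm the meltwater: 266.52 T
  water cools: 884·4.18·(T − 36.05) = 3695.1(T − 36.05)
3961.6 T = 133209 − 22854 = 110355
T ≈ 27.86 °C (positive, so assuming full melt was valid).

T_f ≈ 27.9 °C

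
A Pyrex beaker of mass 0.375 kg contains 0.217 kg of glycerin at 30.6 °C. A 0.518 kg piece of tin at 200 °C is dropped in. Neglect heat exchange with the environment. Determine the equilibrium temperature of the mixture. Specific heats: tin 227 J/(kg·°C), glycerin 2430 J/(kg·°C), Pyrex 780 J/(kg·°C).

Energy conservation, ΣQ = 0:
0.518*227*(T − 200) + 0.217*2430*(T − 30.6) + 0.375*780*(T − 30.6) = 0
937.4 T = 48603
T ≈ 51.85 °C

T_f ≈ 51.8 °C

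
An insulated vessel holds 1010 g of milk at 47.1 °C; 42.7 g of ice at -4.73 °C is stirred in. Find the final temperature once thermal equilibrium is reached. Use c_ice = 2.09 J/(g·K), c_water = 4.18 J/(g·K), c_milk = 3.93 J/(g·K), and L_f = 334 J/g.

Taking heat into each body as positive, Σ m c ΔT = 0:
ice -4.73→0 °C: 42.7×2.09×4.73 = 422.12
  fusion: m_ice L_f = 42.7×334 = 14262
  meltwater 0→T: 42.7×4.18×T = 178.49 T
  milk: 3969.3(T − 47.1)
4147.8 T = 186954 − 14684 = 172270
T ≈ 41.53 °C — above 0 °C, consistent with complete melting.

T_f ≈ 41.5 °C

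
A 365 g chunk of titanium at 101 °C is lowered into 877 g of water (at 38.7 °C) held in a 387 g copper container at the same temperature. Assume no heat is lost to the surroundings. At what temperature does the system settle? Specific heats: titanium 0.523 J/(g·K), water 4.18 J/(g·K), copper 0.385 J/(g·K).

T_f ≈ 41.7 °C

Energy conservation, ΣQ = 0:
365·0.523·(T − 101) + 877·4.18·(T − 38.7) + 387·0.385·(T − 38.7) = 0
(190.9 + 3665.9 + 149) T = 190.9·101 + 3665.9·38.7 + 149·38.7
T ≈ 41.67 °C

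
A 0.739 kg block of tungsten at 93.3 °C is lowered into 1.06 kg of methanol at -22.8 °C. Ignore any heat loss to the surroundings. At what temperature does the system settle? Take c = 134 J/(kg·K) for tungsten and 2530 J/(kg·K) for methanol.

T_f ≈ -18.7 °C

Heat lost by the tungsten equals heat gained by the methanol:
0.739·134·(93.3 − T) = 1.06·2530·(T − (-22.8))
99.03(93.3 − T) = 2681.8(T − (-22.8))
2780.8 T = -51906  ⇒  T ≈ -18.67 °C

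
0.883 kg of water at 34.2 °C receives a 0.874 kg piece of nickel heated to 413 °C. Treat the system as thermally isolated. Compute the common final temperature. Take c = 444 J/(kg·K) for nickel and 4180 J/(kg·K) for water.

Heat lost by the nickel equals heat gained by the water:
0.874*444*(413 − T) = 0.883*4180*(T − 34.2)
388.06(413 − T) = 3690.9(T − 34.2)
4079 T = 286497  ⇒  T ≈ 70.24 °C

T_f ≈ 70.2 °C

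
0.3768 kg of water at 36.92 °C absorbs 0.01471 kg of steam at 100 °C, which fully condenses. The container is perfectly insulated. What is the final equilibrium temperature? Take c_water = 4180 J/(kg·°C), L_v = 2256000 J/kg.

Taking heat into each body as positive, Σ m c ΔT = 0:
latent heat released on condensation: 0.01471×2256000 = 33186
  condensate cools 100→T: 0.01471×4180×(T − 100) = 61.49(T − 100)
  original water: 1575(T − 36.92)
1636.5 T = 33186 + 6148.8 + 58150 = 97484
T ≈ 59.57 °C, under the boiling point, so the assumption holds.

T_f ≈ 59.6 °C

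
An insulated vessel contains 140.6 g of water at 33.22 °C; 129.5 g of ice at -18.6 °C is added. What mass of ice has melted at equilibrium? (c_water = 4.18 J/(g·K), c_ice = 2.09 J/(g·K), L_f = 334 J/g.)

m_melted ≈ 43.4 g

Water can give up m c ΔT = 140.6×4.18×33.22 = 19524 J before reaching 0 °C.
Of that, 129.5×2.09×18.6 = 5034.2 J goes to bring the ice to 0 °C, leaving 14489 J.
Melting all 129.5 g of ice would need 129.5×334 = 43253 J.
14489 J < 43253 J, so only part of the ice melts and the system sits at 0 °C.
m_melt = 14489 / L_f = 43.38 g.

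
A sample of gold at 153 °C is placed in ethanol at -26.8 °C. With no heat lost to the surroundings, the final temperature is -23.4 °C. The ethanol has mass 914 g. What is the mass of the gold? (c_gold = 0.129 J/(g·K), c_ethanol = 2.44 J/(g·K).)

Heat lost by the gold = heat gained by the ethanol:
m×0.129×(153 − -23.4) = 914×2.44×(-23.4 − (-26.8))
22.76 m = 7582.5  ⇒  m ≈ 333.2 g

m ≈ 333 g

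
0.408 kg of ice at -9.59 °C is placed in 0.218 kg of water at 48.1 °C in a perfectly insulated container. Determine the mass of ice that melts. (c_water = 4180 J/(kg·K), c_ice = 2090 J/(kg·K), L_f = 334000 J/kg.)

Heat available from the water dropping to 0 °C: 0.218·4180·48.1 = 43831 J.
Warming the ice to 0 °C takes 0.408·2090·9.59 = 8177.6 J, leaving 35653 J for melting.
To melt every bit of ice: 0.408·334000 = 136272 J.
Since 35653 < 136272 J, not all the ice melts; equilibrium is at 0 °C.
m_melted·334000 = 35653  ⇒  m_melted ≈ 0.1067 kg.

m_melted ≈ 0.107 kg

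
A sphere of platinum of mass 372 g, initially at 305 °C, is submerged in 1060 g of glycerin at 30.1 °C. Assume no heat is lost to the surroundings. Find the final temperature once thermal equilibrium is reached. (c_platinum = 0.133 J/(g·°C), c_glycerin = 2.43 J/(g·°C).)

T_f ≈ 35.3 °C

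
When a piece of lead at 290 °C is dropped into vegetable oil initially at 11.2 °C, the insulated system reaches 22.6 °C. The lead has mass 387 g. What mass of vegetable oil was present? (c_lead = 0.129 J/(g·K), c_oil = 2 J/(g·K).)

m ≈ 586 g

Heat lost by the lead = heat gained by the oil:
387·0.129·(290 − 22.6) = m·2·(22.6 − 11.2)
22.8 m = 13349  ⇒  m ≈ 585.5 g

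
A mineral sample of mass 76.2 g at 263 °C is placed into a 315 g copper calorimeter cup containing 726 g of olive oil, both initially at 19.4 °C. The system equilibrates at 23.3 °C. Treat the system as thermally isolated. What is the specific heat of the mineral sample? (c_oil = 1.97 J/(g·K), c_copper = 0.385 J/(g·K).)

Heat gained plus heat lost sum to zero:
76.2·c·(23.3 − 263) + 726·1.97·(23.3 − 19.4) + 315·0.385·(23.3 − 19.4) = 0
-18265 c = -6050.8
c = -6050.8/-18265 ≈ 0.3313 J/(g·K)

c ≈ 0.331 J/(g·K)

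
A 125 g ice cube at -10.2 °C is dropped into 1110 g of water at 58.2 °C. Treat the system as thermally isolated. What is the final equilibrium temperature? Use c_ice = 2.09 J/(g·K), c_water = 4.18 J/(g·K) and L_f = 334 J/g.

Energy conservation, ΣQ = 0:
warm ice to 0 °C: 125·2.09·(0 − (-10.2)) = 2664.8; latent heat to melt: 125·334 = 41750; warm the meltwater: 522.5 T; water: 4639.8(T − 58.2)
5162.3 T = 270036 − 44415 = 225622
T ≈ 43.71 °C. Since T > 0 °C, the all-ice-melts assumption holds.

T_f ≈ 43.7 °C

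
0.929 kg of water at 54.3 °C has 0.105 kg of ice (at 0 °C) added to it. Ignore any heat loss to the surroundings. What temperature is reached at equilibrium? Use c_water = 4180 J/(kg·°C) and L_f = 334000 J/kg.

T_f ≈ 40.7 °C

Conservation of energy gives ΣQ = 0:
latent heat to melt: 0.105·334000 = 35070; meltwater 0→T: 0.105·4180·T = 438.9 T; water: 3883.2(T − 54.3)
4322.1 T = 210859 − 35070 = 175789
T ≈ 40.67 °C. Since T > 0 °C, the all-ice-melts assumption holds.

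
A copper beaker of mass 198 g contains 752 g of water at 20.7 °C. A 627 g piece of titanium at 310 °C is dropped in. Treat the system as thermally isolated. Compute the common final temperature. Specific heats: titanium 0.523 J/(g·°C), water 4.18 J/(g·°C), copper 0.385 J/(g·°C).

With ΣQ=0 the equilibrium temperature is the m·c-weighted mean:
T_f = (327.92*310 + 3143.4*20.7 + 76.23*20.7) / (327.92 + 3143.4 + 76.23)
    = 168301 / 3547.5 ≈ 47.44 °C

T_f ≈ 47.4 °C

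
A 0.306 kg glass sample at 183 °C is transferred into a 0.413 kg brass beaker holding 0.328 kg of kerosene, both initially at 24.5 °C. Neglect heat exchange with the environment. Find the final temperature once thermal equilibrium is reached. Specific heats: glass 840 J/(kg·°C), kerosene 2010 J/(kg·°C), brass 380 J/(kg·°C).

T_f ≈ 62.5 °C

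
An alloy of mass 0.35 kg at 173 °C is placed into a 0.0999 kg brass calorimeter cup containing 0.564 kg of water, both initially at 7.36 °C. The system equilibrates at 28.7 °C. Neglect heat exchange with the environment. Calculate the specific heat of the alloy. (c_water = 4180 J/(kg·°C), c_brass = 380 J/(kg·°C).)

c ≈ 1010 J/(kg·°C)

Net heat exchanged in the isolated system is zero:
0.35·c·(28.7 − 173) + 0.564·4180·(28.7 − 7.36) + 0.0999·380·(28.7 − 7.36) = 0
-50.51 c = -51120
c = -51120/-50.51 ≈ 1012 J/(kg·°C)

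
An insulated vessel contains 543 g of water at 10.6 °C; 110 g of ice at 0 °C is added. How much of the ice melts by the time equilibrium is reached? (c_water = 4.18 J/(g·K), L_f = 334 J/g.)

m_melted ≈ 72 g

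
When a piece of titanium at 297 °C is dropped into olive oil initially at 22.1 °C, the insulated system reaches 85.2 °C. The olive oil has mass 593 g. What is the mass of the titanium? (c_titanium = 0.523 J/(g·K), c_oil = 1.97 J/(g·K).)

m ≈ 665 g

|Q_titanium| = |Q_oil|:
m×0.523×(297 − 85.2) = 593×1.97×(85.2 − 22.1)
110.77 m = 73714  ⇒  m ≈ 665.5 g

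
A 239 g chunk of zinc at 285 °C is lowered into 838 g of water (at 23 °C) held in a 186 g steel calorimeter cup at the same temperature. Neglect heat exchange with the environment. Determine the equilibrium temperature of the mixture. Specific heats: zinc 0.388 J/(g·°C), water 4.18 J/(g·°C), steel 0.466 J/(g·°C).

T_f ≈ 29.6 °C

Setting the total heat transfer to zero:
239·0.388·(T − 285) + 838·4.18·(T − 23) + 186·0.466·(T − 23) = 0
92.73(T − 285) + 3502.8(T − 23) + 86.68(T − 23) = 0
3682.2 T = 108987
T ≈ 29.60 °C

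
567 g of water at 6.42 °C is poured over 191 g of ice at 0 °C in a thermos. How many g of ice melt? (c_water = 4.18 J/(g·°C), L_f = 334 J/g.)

m_melted ≈ 45.6 g

Heat available from the water dropping to 0 °C: 567·4.18·6.42 = 15216 J.
Melting all 191 g of ice would need 191·334 = 63794 J.
That's not enough to melt it all — equilibrium is at 0 °C with ice remaining.
Mass melted = 15216/334 ≈ 45.56 g.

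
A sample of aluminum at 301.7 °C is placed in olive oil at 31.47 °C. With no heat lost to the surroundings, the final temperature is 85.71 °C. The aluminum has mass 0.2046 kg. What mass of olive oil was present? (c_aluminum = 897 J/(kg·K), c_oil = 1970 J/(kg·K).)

m ≈ 0.371 kg

Taking heat into each body as positive, Σ m c ΔT = 0:
0.2046·897·(85.71 − 301.7) + m·1970·(85.71 − 31.47) = 0
106853 m = 39640
m = 39640/106853 ≈ 0.371 kg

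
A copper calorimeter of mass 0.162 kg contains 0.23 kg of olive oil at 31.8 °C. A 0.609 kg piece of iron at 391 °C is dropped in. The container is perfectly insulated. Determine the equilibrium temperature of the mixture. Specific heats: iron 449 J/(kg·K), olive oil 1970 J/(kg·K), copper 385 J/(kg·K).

Heat gained plus heat lost sum to zero:
0.609·449·(T − 391) + 0.23·1970·(T − 31.8) + 0.162·385·(T − 31.8) = 0
(273.44 + 453.1 + 62.37) T = 273.44·391 + 453.1·31.8 + 62.37·31.8
T ≈ 156.30 °C

T_f ≈ 156.3 °C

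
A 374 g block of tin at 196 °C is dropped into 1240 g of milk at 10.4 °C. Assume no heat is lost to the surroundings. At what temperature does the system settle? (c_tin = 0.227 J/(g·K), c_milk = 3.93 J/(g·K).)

|Q_tin| = |Q_milk|:
374×0.227×(196 − T) = 1240×3.93×(T − 10.4)
84.9(196 − T) = 4873.2(T − 10.4)
4958.1 T = 67321  ⇒  T ≈ 13.58 °C

T_f ≈ 13.6 °C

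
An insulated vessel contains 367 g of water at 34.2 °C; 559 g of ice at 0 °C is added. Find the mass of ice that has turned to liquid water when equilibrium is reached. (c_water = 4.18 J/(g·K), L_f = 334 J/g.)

m_melted ≈ 157 g

Cooling the water to 0 °C releases 367×4.18×34.2 = 52465 J.
Melting all 559 g of ice would need 559×334 = 186706 J.
Since 52465 < 186706 J, not all the ice melts; equilibrium is at 0 °C.
m_melted×334 = 52465  ⇒  m_melted ≈ 157.1 g.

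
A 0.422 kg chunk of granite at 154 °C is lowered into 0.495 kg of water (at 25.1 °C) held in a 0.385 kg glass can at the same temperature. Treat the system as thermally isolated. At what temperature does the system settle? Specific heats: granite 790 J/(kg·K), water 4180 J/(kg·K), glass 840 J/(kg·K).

T_f is the heat-capacity-weighted average of the initial temperatures:
T_f = (333.38×154 + 2069.1×25.1 + 323.4×25.1) / (333.38 + 2069.1 + 323.4)
    = 111392 / 2725.9 ≈ 40.86 °C

T_f ≈ 40.9 °C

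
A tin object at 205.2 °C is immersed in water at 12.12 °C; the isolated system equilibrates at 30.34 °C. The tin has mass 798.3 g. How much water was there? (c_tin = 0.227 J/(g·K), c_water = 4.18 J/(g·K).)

Net heat exchanged in the isolated system is zero:
798.3×0.227×(30.34 − 205.2) + m×4.18×(30.34 − 12.12) = 0
76.16 m = 31687
m = 31687/76.16 ≈ 416.1 g

m ≈ 416 g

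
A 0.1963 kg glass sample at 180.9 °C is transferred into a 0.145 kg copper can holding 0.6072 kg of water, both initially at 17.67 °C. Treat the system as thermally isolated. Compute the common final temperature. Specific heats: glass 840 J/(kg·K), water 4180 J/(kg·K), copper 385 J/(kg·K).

T_f ≈ 27.4 °C

Conservation of energy gives ΣQ = 0:
0.1963×840×(T − 180.9) + 0.6072×4180×(T − 17.67) + 0.145×385×(T − 17.67) = 0
2758.8 T = 75664
T = 75664 / 2758.8 = 27.4 °C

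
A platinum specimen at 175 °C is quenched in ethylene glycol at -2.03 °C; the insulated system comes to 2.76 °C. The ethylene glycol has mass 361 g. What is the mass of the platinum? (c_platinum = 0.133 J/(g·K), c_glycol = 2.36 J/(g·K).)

m ≈ 178 g

|Q_platinum| = |Q_glycol|:
m×0.133×(175 − 2.76) = 361×2.36×(2.76 − (-2.03))
22.91 m = 4080.9  ⇒  m ≈ 178.1 g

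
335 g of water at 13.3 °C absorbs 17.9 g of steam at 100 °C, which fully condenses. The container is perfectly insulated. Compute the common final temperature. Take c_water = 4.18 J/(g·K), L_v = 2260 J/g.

Let T be the final temperature. ΣQ_i = 0:
steam→water at 100 °C releases m L_v = 17.9×2260 = 40454; condensed water 100 °C→T: 74.82(T − 100); water warms: 335×4.18×(T − 13.3) = 1400.3(T − 13.3)
1475.1 T = 40454 + 7482.2 + 18624 = 66560
T ≈ 45.12 °C, under the boiling point, so the assumption holds.

T_f ≈ 45.1 °C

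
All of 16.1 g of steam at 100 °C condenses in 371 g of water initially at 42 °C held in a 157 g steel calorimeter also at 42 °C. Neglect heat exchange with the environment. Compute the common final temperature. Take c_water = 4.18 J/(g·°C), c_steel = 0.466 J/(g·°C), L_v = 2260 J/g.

Conservation of energy gives ΣQ = 0:
condense steam: −16.1·2260 = −36386
  condensed water 100 °C→T: 67.3(T − 100)
  water warms: 371·4.18·(T − 42) = 1550.8(T − 42)
  steel cup: 157·0.466·(T − 42) = 73.16(T − 42)
1691.2 T = 36386 + 6729.8 + 68206 = 111321
T ≈ 65.82 °C — below 100 °C, confirming all the steam condensed.

T_f ≈ 65.8 °C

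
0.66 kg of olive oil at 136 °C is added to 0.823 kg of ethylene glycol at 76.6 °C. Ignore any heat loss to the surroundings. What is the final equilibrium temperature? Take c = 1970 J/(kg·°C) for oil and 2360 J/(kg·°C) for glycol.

T_f ≈ 100.4 °C

Let T be the final temperature. ΣQ_i = 0:
0.66·1970·(T − 136) + 0.823·2360·(T − 76.6) = 0
1300.2(T − 136) + 1942.3(T − 76.6) = 0
(1300.2 + 1942.3) T = 1300.2·136 + 1942.3·76.6
T ≈ 100.42 °C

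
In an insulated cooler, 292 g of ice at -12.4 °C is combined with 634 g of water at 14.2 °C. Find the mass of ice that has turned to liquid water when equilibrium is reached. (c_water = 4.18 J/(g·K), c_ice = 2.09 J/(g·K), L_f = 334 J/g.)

Cooling the water to 0 °C releases 634×4.18×14.2 = 37632 J.
Of that, 292×2.09×12.4 = 7567.5 J goes to bring the ice to 0 °C, leaving 30064 J.
Melting all 292 g of ice would need 292×334 = 97528 J.
That's not enough to melt it all — equilibrium is at 0 °C with ice remaining.
m_melt = 30064 / L_f = 90.01 g.

m_melted ≈ 90 g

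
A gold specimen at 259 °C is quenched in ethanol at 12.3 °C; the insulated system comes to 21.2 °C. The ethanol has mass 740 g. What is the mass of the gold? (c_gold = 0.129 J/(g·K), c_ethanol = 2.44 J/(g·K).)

Heat gained plus heat lost sum to zero:
m×0.129×(21.2 − 259) + 740×2.44×(21.2 − 12.3) = 0
-30.68 m = -16070
m = -16070/-30.68 ≈ 523.9 g

m ≈ 524 g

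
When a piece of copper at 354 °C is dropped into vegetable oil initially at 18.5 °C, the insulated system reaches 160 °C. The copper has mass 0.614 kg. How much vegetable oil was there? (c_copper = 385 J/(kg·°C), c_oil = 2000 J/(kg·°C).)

|Q_copper| = |Q_oil|:
0.614×385×(354 − 160) = m×2000×(160 − 18.5)
283000 m = 45860  ⇒  m ≈ 0.162 kg

m ≈ 0.162 kg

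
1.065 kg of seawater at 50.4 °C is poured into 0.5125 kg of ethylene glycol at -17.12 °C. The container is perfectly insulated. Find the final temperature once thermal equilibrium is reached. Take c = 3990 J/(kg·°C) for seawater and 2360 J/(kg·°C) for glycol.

T_f ≈ 35.4 °C

Taking heat into each body as positive, Σ m c ΔT = 0:
1.065*3990*(T − 50.4) + 0.5125*2360*(T − (-17.12)) = 0
4249.3(T − 50.4) + 1209.5(T − (-17.12)) = 0
5458.8 T = 193461
T = 193461/5458.8 ≈ 35.44 °C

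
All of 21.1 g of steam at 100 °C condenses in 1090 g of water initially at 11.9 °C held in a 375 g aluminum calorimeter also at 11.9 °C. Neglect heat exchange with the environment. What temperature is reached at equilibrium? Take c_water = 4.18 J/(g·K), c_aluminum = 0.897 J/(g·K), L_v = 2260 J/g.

Energy balance with sensible and latent terms:
latent heat released on condensation: 21.1·2260 = 47686
  condensate cools 100→T: 21.1·4.18·(T − 100) = 88.2(T − 100)
  original water: 4556.2(T − 11.9)
  cup: 336.38(T − 11.9)
4980.8 T = 47686 + 8819.8 + 58222 = 114727
T ≈ 23.03 °C — below 100 °C, confirming all the steam condensed.

T_f ≈ 23.0 °C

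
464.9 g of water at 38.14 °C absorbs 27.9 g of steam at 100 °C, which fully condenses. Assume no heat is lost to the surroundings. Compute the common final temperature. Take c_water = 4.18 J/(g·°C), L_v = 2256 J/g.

T_f ≈ 72.2 °C

Energy conservation, ΣQ = 0:
condense steam: −27.9·2256 = −62942
  condensate cools 100→T: 27.9·4.18·(T − 100) = 116.62(T − 100)
  water warms: 464.9·4.18·(T − 38.14) = 1943.3(T − 38.14)
2059.9 T = 62942 + 11662 + 74117 = 148721
T ≈ 72.20 °C (< 100 °C, so full condensation is consistent).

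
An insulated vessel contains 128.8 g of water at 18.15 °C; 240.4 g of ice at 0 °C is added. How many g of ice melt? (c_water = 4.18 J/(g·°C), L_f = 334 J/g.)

m_melted ≈ 29.3 g

Cooling the water to 0 °C releases 128.8×4.18×18.15 = 9771.7 J.
Fully melting the ice requires m_ice L_f = 240.4×334 = 80294 J.
That's not enough to melt it all — equilibrium is at 0 °C with ice remaining.
m_melt = 9771.7 / L_f = 29.26 g.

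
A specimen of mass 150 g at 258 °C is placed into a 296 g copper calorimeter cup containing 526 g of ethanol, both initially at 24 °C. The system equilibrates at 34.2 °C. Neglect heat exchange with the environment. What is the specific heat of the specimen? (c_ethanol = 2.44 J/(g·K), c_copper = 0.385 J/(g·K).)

Let T be the final temperature. ΣQ_i = 0:
150·c·(34.2 − 258) + 526·2.44·(34.2 − 24) + 296·0.385·(34.2 − 24) = 0
-33570 c = -14253
c = -14253/-33570 ≈ 0.4246 J/(g·K)

c ≈ 0.425 J/(g·K)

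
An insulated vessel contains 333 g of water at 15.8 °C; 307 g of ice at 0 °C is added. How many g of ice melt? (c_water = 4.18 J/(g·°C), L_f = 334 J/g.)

Water can give up m c ΔT = 333·4.18·15.8 = 21993 J before reaching 0 °C.
Melting all 307 g of ice would need 307·334 = 102538 J.
Since 21993 < 102538 J, not all the ice melts; equilibrium is at 0 °C.
m_melt = 21993 / L_f = 65.85 g.

m_melted ≈ 65.8 g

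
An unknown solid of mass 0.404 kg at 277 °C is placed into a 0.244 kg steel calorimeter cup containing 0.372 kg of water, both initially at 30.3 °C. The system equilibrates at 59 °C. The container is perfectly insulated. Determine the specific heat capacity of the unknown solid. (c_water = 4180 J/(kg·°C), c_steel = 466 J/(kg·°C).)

Let T be the final temperature. ΣQ_i = 0:
0.404·c·(59 − 277) + 0.372·4180·(59 − 30.3) + 0.244·466·(59 − 30.3) = 0
-88.07 c = -47891
c = -47891/-88.07 ≈ 543.8 J/(kg·°C)

c ≈ 544 J/(kg·°C)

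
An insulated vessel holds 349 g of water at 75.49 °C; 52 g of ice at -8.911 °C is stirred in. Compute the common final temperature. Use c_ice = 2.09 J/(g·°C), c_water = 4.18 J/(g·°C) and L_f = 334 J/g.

Energy conservation, ΣQ = 0:
warm ice to 0 °C: 52×2.09×(0 − (-8.911)) = 968.45
  fusion: m_ice L_f = 52×334 = 17368
  warm the meltwater: 217.36 T
  water cools: 349×4.18×(T − 75.49) = 1458.8(T − 75.49)
1676.2 T = 110126 − 18336 = 91790
T ≈ 54.76 °C — above 0 °C, consistent with complete melting.

T_f ≈ 54.8 °C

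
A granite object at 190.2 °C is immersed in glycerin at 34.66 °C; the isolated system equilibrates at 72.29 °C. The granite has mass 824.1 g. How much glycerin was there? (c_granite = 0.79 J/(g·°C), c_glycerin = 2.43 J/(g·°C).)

m ≈ 839 g

Energy conservation, ΣQ = 0:
824.1·0.79·(72.29 − 190.2) + m·2.43·(72.29 − 34.66) = 0
91.44 m = 76764
m = 76764/91.44 ≈ 839.5 g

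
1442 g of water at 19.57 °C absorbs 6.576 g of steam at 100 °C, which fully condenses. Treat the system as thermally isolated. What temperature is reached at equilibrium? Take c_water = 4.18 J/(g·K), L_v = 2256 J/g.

T_f ≈ 22.4 °C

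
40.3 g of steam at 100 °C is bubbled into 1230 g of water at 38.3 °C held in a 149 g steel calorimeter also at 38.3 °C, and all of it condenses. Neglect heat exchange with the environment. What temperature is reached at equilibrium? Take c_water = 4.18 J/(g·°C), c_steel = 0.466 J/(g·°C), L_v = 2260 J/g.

T_f ≈ 57.2 °C

Setting the total heat transfer to zero:
steam→water at 100 °C releases m L_v = 40.3×2260 = 91078; condensed water 100 °C→T: 168.45(T − 100); water warms: 1230×4.18×(T − 38.3) = 5141.4(T − 38.3); steel cup: 149×0.466×(T − 38.3) = 69.43(T − 38.3)
5379.3 T = 91078 + 16845 + 199575 = 307498
T ≈ 57.16 °C — below 100 °C, confirming all the steam condensed.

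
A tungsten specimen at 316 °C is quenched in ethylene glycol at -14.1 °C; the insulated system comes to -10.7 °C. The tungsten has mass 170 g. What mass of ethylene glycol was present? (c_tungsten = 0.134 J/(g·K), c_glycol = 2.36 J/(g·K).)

m ≈ 927 g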